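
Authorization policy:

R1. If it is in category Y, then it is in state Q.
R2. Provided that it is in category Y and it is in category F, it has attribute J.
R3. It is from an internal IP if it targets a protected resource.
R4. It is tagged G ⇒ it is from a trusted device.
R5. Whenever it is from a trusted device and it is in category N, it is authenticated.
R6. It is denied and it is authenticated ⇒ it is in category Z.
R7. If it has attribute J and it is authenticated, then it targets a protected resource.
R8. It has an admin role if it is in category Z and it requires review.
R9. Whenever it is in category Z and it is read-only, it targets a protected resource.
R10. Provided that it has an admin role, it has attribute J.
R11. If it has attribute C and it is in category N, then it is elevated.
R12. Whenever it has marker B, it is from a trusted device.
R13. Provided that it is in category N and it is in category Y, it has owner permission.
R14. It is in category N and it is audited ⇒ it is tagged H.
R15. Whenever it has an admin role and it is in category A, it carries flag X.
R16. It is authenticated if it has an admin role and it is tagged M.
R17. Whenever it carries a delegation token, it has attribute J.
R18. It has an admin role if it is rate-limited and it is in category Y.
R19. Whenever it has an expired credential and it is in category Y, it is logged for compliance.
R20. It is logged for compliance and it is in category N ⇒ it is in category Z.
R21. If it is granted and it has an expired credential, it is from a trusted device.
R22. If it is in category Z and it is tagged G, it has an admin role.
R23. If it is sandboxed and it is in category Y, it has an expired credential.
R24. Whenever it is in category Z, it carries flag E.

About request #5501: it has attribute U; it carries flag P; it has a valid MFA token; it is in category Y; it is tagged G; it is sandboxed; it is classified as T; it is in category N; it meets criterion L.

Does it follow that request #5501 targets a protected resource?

Yes

By R4 (it is tagged G): it is from a trusted device.
By R5 (it is from a trusted device, it is in category N): it is authenticated.
By R23 (it is sandboxed, it is in category Y): it has an expired credential.
By R19 (it has an expired credential, it is in category Y): it is logged for compliance.
By R20 (it is logged for compliance, it is in category N): it is in category Z.
By R22 (it is in category Z, it is tagged G): it has an admin role.
By R10 (it has an admin role): it has attribute J.
By R7 (it has attribute J, it is authenticated): it targets a protected resource.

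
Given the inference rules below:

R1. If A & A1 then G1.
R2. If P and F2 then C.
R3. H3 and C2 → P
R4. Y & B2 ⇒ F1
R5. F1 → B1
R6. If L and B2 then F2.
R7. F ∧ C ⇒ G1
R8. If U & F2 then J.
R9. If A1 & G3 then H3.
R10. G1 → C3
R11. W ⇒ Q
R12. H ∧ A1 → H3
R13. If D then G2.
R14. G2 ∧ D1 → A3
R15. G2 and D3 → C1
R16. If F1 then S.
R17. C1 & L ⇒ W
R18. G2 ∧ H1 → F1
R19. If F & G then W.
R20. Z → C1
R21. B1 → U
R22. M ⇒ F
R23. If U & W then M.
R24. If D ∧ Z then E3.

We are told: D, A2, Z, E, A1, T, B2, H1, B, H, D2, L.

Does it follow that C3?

No

Forward chaining from the given facts derives: F2, H3, G2, F1, C1, E3, B1, S, W, U, M, J, Q, F.
The only rule concluding C3 is R10, which needs G1; that is never established.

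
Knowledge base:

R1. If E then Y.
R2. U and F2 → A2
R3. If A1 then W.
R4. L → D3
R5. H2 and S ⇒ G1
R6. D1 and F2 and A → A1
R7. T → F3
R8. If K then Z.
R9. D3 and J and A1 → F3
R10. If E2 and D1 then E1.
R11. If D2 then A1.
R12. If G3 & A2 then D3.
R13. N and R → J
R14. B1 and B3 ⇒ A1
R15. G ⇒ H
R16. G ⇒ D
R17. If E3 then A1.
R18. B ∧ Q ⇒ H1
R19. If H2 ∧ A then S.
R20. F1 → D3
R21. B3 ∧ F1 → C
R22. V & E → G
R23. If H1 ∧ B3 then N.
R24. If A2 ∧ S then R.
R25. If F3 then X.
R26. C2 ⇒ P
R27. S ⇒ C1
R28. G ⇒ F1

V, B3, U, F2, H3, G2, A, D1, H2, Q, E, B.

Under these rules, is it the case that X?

A2  (by R2: U, F2)
A1  (by R6: D1, F2, A)
H1  (by R18: B, Q)
S  (by R19: H2, A)
G  (by R22: V, E)
N  (by R23: H1, B3)
R  (by R24: A2, S)
F1  (by R28: G)
J  (by R13: N, R)
D3  (by R20: F1)
F3  (by R9: D3, J, A1)
X  (by R25: F3)

Yes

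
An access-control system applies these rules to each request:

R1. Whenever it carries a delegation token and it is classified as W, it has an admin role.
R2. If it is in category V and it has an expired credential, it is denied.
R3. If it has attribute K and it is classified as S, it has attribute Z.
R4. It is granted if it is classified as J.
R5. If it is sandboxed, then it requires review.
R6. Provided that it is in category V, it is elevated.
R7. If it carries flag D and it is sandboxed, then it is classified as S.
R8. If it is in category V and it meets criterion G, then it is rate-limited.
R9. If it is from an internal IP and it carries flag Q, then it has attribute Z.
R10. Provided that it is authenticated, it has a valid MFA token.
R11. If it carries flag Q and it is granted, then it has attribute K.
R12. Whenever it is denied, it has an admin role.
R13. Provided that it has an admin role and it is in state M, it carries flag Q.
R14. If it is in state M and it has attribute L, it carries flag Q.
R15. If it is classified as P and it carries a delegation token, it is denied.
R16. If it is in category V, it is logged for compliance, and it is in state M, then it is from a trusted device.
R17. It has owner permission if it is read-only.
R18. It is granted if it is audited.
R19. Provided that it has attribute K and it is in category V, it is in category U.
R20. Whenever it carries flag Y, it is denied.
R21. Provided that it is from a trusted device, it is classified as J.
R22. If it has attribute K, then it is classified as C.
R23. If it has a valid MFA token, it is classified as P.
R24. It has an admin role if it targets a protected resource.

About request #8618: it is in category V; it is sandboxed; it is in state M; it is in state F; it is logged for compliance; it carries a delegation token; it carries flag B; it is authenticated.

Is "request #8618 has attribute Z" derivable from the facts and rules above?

Forward chaining from the given facts derives: requires review, is elevated, has a valid MFA token, is from a trusted device, is classified as J, is classified as P, is granted, is denied, has an admin role, carries flag Q, has attribute K, is in category U, is classified as C.
Rules concluding "it has attribute Z": R3 needs "it is classified as S"; R9 needs "it is from an internal IP" — none of these are established.

No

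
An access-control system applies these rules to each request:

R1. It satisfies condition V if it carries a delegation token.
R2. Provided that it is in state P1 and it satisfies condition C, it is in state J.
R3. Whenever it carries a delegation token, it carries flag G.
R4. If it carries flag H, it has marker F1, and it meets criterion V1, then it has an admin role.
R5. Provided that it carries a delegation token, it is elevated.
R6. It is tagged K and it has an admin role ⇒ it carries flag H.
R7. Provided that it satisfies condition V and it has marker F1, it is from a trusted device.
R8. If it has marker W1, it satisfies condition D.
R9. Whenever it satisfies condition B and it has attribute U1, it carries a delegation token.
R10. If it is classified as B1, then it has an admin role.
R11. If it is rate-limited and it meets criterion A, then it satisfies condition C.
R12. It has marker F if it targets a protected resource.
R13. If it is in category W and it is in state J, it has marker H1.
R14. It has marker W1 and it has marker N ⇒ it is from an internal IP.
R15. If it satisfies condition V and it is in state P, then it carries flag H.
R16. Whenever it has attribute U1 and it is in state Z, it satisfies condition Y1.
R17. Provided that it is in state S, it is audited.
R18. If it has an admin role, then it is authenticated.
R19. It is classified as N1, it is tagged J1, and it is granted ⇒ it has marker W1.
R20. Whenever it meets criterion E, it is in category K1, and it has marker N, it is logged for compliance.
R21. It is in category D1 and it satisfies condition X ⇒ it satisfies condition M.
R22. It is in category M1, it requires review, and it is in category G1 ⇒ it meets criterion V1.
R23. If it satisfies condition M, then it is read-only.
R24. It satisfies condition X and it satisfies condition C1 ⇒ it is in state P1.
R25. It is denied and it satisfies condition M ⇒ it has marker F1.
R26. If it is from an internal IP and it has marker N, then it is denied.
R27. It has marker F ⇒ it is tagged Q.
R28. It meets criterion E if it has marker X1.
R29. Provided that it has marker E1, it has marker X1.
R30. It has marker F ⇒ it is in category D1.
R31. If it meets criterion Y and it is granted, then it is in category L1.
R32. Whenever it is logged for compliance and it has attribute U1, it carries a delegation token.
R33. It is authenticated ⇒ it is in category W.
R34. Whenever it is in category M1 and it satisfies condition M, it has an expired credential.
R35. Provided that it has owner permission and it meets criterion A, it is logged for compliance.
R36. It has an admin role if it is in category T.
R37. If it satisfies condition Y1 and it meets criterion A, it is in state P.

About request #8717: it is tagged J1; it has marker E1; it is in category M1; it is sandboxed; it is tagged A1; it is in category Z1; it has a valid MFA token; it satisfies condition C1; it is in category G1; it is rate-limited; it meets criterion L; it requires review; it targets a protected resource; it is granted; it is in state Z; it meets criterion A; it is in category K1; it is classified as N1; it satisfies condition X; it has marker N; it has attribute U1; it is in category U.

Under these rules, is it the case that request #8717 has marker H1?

Yes

By R11 (it is rate-limited, it meets criterion A): it satisfies condition C.
By R12 (it targets a protected resource): it has marker F.
By R16 (it has attribute U1, it is in state Z): it satisfies condition Y1.
By R19 (it is classified as N1, it is tagged J1, it is granted): it has marker W1.
By R22 (it is in category M1, it requires review, it is in category G1): it meets criterion V1.
By R24 (it satisfies condition X, it satisfies condition C1): it is in state P1.
By R29 (it has marker E1): it has marker X1.
By R30 (it has marker F): it is in category D1.
By R37 (it satisfies condition Y1, it meets criterion A): it is in state P.
By R2 (it is in state P1, it satisfies condition C): it is in state J.
By R14 (it has marker W1, it has marker N): it is from an internal IP.
By R21 (it is in category D1, it satisfies condition X): it satisfies condition M.
By R26 (it is from an internal IP, it has marker N): it is denied.
By R28 (it has marker X1): it meets criterion E.
By R20 (it meets criterion E, it is in category K1, it has marker N): it is logged for compliance.
By R25 (it is denied, it satisfies condition M): it has marker F1.
By R32 (it is logged for compliance, it has attribute U1): it carries a delegation token.
By R1 (it carries a delegation token): it satisfies condition V.
By R15 (it satisfies condition V, it is in state P): it carries flag H.
By R4 (it carries flag H, it has marker F1, it meets criterion V1): it has an admin role.
By R18 (it has an admin role): it is authenticated.
By R33 (it is authenticated): it is in category W.
By R13 (it is in category W, it is in state J): it has marker H1.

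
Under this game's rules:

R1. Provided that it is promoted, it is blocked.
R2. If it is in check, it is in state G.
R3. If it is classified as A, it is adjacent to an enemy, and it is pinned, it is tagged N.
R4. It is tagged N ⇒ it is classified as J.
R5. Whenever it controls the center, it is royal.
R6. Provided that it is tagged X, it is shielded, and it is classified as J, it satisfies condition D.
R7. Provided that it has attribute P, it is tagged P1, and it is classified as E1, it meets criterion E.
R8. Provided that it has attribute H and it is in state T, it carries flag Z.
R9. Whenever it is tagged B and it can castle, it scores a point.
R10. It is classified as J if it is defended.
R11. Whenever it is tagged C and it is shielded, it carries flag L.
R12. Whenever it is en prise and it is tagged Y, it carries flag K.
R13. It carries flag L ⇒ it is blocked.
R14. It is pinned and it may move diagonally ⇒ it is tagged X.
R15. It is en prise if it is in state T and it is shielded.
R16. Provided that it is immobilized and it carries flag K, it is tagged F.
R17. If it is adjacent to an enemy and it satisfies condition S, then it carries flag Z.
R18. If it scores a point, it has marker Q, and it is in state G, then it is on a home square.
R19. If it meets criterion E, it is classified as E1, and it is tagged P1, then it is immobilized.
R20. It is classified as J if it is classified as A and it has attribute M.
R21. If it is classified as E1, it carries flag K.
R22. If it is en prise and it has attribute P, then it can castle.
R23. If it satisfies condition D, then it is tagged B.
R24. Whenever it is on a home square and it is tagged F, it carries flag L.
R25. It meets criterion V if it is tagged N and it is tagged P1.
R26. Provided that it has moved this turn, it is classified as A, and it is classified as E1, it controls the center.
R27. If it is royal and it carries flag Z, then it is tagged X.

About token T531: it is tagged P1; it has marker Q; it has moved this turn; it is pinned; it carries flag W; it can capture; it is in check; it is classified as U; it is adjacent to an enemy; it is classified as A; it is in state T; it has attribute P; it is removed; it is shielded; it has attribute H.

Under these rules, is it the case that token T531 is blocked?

Forward chaining from the given facts derives: is in state G, is tagged N, is classified as J, carries flag Z, is en prise, can castle, meets criterion V.
Rules concluding "it is blocked": R1 needs "it is promoted"; R13 needs "it carries flag L" — none of these are established.

No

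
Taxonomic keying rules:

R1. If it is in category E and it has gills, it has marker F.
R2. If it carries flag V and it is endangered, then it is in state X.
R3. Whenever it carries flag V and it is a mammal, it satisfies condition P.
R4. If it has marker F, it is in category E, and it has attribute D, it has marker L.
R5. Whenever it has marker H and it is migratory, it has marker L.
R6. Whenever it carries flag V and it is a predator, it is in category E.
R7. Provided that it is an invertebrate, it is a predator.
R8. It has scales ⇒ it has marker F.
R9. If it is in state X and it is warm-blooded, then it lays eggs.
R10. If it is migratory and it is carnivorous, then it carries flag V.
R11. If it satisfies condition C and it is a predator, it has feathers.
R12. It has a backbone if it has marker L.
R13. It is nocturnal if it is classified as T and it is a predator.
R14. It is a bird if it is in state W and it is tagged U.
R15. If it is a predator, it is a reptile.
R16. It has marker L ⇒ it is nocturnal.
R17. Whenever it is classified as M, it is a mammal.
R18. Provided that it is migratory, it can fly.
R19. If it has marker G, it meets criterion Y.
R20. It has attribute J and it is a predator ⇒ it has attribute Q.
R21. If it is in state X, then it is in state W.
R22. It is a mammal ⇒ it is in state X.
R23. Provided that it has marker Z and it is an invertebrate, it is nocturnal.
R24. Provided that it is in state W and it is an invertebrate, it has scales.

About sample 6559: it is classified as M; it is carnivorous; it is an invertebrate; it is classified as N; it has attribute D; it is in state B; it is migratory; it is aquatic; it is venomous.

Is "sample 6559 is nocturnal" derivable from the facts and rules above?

Yes

By R7 (it is an invertebrate): it is a predator.
By R10 (it is migratory, it is carnivorous): it carries flag V.
By R17 (it is classified as M): it is a mammal.
By R22 (it is a mammal): it is in state X.
By R6 (it carries flag V, it is a predator): it is in category E.
By R21 (it is in state X): it is in state W.
By R24 (it is in state W, it is an invertebrate): it has scales.
By R8 (it has scales): it has marker F.
By R4 (it has marker F, it is in category E, it has attribute D): it has marker L.
By R16 (it has marker L): it is nocturnal.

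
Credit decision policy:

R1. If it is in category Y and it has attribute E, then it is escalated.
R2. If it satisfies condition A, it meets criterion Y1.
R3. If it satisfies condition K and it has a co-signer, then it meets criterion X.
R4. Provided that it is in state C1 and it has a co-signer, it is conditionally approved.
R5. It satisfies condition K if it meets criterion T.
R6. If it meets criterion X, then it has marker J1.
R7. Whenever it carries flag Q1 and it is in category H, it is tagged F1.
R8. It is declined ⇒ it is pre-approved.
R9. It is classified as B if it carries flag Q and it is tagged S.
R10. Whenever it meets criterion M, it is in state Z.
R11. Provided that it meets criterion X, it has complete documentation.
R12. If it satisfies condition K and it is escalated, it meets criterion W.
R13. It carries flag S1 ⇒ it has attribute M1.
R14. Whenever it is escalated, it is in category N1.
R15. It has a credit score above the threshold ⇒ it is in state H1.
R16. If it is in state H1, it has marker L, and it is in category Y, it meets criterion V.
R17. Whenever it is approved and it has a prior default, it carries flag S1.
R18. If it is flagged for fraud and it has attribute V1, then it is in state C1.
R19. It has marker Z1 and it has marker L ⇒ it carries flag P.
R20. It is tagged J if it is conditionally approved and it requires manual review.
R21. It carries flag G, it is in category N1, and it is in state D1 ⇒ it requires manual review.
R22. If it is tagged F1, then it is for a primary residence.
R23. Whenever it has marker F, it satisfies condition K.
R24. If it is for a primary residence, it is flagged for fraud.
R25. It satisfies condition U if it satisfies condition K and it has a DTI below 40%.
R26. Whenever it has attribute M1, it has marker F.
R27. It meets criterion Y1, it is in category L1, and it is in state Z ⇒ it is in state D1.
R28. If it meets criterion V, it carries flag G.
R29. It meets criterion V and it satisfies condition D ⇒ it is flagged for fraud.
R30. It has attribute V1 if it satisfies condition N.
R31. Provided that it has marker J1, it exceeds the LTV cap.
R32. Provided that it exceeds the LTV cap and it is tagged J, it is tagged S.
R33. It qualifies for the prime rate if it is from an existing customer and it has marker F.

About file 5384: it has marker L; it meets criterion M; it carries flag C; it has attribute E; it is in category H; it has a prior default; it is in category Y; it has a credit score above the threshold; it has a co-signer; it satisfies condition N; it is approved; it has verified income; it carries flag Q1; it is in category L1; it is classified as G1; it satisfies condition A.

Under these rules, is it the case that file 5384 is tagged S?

Yes

By R1 (it is in category Y, it has attribute E): it is escalated.
By R2 (it satisfies condition A): it meets criterion Y1.
By R7 (it carries flag Q1, it is in category H): it is tagged F1.
By R10 (it meets criterion M): it is in state Z.
By R14 (it is escalated): it is in category N1.
By R15 (it has a credit score above the threshold): it is in state H1.
By R16 (it is in state H1, it has marker L, it is in category Y): it meets criterion V.
By R17 (it is approved, it has a prior default): it carries flag S1.
By R22 (it is tagged F1): it is for a primary residence.
By R24 (it is for a primary residence): it is flagged for fraud.
By R27 (it meets criterion Y1, it is in category L1, it is in state Z): it is in state D1.
By R28 (it meets criterion V): it carries flag G.
By R30 (it satisfies condition N): it has attribute V1.
By R13 (it carries flag S1): it has attribute M1.
By R18 (it is flagged for fraud, it has attribute V1): it is in state C1.
By R21 (it carries flag G, it is in category N1, it is in state D1): it requires manual review.
By R26 (it has attribute M1): it has marker F.
By R4 (it is in state C1, it has a co-signer): it is conditionally approved.
By R20 (it is conditionally approved, it requires manual review): it is tagged J.
By R23 (it has marker F): it satisfies condition K.
By R3 (it satisfies condition K, it has a co-signer): it meets criterion X.
By R6 (it meets criterion X): it has marker J1.
By R31 (it has marker J1): it exceeds the LTV cap.
By R32 (it exceeds the LTV cap, it is tagged J): it is tagged S.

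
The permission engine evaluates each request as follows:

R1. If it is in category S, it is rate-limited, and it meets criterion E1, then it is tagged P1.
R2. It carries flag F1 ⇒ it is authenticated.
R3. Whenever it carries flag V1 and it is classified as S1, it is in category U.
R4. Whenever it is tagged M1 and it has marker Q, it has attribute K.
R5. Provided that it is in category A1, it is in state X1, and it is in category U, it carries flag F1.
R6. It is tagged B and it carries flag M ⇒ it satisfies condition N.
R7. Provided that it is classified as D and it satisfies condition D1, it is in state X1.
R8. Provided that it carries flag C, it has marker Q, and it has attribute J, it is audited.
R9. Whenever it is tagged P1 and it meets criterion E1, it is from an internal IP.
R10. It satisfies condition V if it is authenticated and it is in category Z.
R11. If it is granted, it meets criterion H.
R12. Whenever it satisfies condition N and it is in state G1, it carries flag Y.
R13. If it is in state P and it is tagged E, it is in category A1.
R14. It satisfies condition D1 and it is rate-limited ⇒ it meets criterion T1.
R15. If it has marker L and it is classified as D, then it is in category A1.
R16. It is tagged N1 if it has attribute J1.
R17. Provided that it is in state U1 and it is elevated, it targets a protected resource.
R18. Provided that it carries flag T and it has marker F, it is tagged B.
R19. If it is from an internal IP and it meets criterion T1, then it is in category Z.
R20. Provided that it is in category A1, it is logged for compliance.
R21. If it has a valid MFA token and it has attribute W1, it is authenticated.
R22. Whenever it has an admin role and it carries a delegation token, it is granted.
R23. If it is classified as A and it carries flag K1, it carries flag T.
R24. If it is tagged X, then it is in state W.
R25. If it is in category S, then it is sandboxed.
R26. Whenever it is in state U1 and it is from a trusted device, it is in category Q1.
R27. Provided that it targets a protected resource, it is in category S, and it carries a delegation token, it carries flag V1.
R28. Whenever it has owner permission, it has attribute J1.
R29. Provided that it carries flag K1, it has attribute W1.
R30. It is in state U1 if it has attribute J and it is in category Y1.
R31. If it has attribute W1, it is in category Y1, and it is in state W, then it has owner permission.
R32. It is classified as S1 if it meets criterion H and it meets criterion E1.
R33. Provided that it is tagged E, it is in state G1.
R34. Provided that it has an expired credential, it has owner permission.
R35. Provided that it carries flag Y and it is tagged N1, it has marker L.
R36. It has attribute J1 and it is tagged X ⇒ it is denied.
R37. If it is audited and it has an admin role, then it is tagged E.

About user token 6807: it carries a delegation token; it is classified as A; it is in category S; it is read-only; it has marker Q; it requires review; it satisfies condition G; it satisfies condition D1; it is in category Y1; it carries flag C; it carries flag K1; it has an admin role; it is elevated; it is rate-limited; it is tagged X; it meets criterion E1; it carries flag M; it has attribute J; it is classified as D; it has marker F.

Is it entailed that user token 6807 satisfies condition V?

By R1 (it is in category S, it is rate-limited, it meets criterion E1): it is tagged P1.
By R7 (it is classified as D, it satisfies condition D1): it is in state X1.
By R8 (it carries flag C, it has marker Q, it has attribute J): it is audited.
By R9 (it is tagged P1, it meets criterion E1): it is from an internal IP.
By R14 (it satisfies condition D1, it is rate-limited): it meets criterion T1.
By R19 (it is from an internal IP, it meets criterion T1): it is in category Z.
By R22 (it has an admin role, it carries a delegation token): it is granted.
By R23 (it is classified as A, it carries flag K1): it carries flag T.
By R24 (it is tagged X): it is in state W.
By R29 (it carries flag K1): it has attribute W1.
By R30 (it has attribute J, it is in category Y1): it is in state U1.
By R31 (it has attribute W1, it is in category Y1, it is in state W): it has owner permission.
By R37 (it is audited, it has an admin role): it is tagged E.
By R11 (it is granted): it meets criterion H.
By R17 (it is in state U1, it is elevated): it targets a protected resource.
By R18 (it carries flag T, it has marker F): it is tagged B.
By R27 (it targets a protected resource, it is in category S, it carries a delegation token): it carries flag V1.
By R28 (it has owner permission): it has attribute J1.
By R32 (it meets criterion H, it meets criterion E1): it is classified as S1.
By R33 (it is tagged E): it is in state G1.
By R3 (it carries flag V1, it is classified as S1): it is in category U.
By R6 (it is tagged B, it carries flag M): it satisfies condition N.
By R12 (it satisfies condition N, it is in state G1): it carries flag Y.
By R16 (it has attribute J1): it is tagged N1.
By R35 (it carries flag Y, it is tagged N1): it has marker L.
By R15 (it has marker L, it is classified as D): it is in category A1.
By R5 (it is in category A1, it is in state X1, it is in category U): it carries flag F1.
By R2 (it carries flag F1): it is authenticated.
By R10 (it is authenticated, it is in category Z): it satisfies condition V.

Yes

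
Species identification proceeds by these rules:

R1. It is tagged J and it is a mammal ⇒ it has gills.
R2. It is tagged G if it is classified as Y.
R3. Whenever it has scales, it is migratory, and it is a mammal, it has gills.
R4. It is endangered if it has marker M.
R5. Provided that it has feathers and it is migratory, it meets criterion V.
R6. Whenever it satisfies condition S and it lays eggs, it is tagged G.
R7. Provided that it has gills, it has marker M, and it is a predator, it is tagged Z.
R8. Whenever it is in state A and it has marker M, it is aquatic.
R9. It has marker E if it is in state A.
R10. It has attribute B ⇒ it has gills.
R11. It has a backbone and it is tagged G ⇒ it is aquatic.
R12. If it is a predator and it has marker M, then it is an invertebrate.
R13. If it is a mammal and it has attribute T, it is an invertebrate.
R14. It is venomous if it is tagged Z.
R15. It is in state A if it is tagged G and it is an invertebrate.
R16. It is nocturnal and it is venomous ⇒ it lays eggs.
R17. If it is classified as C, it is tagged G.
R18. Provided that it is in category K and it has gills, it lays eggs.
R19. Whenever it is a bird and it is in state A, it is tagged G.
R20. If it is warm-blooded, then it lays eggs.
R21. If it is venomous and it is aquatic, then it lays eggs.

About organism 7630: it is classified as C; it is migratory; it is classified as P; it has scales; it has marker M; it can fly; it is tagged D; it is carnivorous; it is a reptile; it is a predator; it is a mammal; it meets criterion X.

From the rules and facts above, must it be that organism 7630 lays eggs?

By R3 (it has scales, it is migratory, it is a mammal): it has gills.
By R7 (it has gills, it has marker M, it is a predator): it is tagged Z.
By R12 (it is a predator, it has marker M): it is an invertebrate.
By R14 (it is tagged Z): it is venomous.
By R17 (it is classified as C): it is tagged G.
By R15 (it is tagged G, it is an invertebrate): it is in state A.
By R8 (it is in state A, it has marker M): it is aquatic.
By R21 (it is venomous, it is aquatic): it lays eggs.

Yes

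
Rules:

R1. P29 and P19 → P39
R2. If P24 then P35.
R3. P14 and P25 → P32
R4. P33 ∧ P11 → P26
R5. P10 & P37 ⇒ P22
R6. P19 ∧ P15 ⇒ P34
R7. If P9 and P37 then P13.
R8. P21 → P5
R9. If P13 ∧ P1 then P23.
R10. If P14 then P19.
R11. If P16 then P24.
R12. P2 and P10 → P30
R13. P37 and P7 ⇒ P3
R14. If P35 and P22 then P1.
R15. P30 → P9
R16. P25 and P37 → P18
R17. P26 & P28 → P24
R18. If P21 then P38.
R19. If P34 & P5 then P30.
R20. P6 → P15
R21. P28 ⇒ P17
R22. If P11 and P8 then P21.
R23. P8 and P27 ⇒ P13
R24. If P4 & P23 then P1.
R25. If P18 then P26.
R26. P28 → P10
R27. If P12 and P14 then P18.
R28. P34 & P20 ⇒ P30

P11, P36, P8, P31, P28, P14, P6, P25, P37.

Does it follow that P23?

Yes

P19  (by R10: P14)
P18  (by R16: P25, P37)
P15  (by R20: P6)
P21  (by R22: P11, P8)
P26  (by R25: P18)
P10  (by R26: P28)
P22  (by R5: P10, P37)
P34  (by R6: P19, P15)
P5  (by R8: P21)
P24  (by R17: P26, P28)
P30  (by R19: P34, P5)
P35  (by R2: P24)
P1  (by R14: P35, P22)
P9  (by R15: P30)
P13  (by R7: P9, P37)
P23  (by R9: P13, P1)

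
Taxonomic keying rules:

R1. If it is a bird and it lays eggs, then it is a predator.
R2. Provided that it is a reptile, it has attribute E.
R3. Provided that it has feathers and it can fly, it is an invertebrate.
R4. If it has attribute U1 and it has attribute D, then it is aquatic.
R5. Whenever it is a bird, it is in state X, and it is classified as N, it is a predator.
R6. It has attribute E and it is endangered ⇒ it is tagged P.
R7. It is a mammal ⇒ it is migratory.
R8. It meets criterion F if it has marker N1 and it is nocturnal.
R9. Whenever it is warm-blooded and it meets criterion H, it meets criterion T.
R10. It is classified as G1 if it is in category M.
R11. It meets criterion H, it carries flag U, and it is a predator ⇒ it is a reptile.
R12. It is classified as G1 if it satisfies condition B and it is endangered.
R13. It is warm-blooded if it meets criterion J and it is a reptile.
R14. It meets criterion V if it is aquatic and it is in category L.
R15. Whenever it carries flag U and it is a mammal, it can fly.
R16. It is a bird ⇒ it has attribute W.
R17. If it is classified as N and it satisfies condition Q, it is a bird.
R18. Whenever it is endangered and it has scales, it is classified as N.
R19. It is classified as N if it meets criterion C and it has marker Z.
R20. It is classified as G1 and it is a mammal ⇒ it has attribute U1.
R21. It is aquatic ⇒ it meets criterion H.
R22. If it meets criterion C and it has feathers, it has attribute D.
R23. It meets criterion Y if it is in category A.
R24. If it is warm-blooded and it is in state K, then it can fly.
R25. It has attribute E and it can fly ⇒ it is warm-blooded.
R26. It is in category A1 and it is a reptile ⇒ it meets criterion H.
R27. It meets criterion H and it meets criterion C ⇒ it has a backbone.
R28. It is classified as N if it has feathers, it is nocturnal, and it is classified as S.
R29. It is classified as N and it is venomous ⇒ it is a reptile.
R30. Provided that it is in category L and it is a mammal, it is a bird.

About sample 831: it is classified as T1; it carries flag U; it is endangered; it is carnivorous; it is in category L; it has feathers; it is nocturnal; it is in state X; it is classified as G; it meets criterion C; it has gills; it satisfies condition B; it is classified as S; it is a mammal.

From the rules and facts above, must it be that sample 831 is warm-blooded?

By R12 (it satisfies condition B, it is endangered): it is classified as G1.
By R15 (it carries flag U, it is a mammal): it can fly.
By R20 (it is classified as G1, it is a mammal): it has attribute U1.
By R22 (it meets criterion C, it has feathers): it has attribute D.
By R28 (it has feathers, it is nocturnal, it is classified as S): it is classified as N.
By R30 (it is in category L, it is a mammal): it is a bird.
By R4 (it has attribute U1, it has attribute D): it is aquatic.
By R5 (it is a bird, it is in state X, it is classified as N): it is a predator.
By R21 (it is aquatic): it meets criterion H.
By R11 (it meets criterion H, it carries flag U, it is a predator): it is a reptile.
By R2 (it is a reptile): it has attribute E.
By R25 (it has attribute E, it can fly): it is warm-blooded.

Yes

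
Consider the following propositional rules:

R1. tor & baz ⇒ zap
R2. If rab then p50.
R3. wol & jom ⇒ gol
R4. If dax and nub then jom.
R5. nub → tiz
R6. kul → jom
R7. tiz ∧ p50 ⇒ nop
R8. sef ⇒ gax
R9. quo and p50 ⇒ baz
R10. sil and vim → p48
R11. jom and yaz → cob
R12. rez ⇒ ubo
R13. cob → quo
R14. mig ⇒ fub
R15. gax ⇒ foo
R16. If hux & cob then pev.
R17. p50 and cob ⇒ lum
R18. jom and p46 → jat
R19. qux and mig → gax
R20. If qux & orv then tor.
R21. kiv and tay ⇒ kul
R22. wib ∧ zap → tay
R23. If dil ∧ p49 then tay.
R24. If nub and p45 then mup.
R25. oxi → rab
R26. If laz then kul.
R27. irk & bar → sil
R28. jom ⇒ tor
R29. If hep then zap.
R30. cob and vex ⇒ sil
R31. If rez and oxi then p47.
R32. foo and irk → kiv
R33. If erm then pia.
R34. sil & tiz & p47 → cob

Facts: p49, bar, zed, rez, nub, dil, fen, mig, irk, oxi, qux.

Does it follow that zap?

Yes

tiz  (by R5: nub)
gax  (by R19: qux, mig)
tay  (by R23: dil, p49)
rab  (by R25: oxi)
sil  (by R27: irk, bar)
p47  (by R31: rez, oxi)
cob  (by R34: sil, tiz, p47)
p50  (by R2: rab)
quo  (by R13: cob)
foo  (by R15: gax)
kiv  (by R32: foo, irk)
baz  (by R9: quo, p50)
kul  (by R21: kiv, tay)
jom  (by R6: kul)
tor  (by R28: jom)
zap  (by R1: tor, baz)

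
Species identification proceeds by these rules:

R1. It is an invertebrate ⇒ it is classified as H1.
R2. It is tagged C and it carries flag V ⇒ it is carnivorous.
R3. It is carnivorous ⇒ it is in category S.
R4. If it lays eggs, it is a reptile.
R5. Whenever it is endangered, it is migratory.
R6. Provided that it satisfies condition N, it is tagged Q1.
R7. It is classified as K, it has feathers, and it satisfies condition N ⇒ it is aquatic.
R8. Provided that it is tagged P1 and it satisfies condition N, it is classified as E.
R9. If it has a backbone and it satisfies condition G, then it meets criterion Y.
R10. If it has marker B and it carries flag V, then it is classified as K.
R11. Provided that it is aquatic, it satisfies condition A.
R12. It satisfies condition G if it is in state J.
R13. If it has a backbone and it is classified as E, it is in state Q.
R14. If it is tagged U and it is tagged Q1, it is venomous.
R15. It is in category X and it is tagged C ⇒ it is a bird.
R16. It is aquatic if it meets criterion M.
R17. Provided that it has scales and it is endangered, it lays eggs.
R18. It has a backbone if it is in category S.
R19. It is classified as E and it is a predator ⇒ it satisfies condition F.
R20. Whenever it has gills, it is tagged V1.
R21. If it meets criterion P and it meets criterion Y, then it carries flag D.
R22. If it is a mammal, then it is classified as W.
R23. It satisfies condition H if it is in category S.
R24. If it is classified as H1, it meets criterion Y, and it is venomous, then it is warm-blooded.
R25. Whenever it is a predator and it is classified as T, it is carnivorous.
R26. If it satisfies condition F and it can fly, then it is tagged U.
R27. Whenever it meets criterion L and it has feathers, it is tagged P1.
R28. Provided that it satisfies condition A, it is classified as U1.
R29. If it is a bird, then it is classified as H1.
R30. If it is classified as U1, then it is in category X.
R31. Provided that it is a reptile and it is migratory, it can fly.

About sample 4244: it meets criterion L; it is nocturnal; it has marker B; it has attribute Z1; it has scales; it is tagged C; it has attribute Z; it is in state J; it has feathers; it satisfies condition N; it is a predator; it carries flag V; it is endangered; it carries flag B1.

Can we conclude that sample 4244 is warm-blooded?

Yes

By R2 (it is tagged C, it carries flag V): it is carnivorous.
By R3 (it is carnivorous): it is in category S.
By R5 (it is endangered): it is migratory.
By R6 (it satisfies condition N): it is tagged Q1.
By R10 (it has marker B, it carries flag V): it is classified as K.
By R12 (it is in state J): it satisfies condition G.
By R17 (it has scales, it is endangered): it lays eggs.
By R18 (it is in category S): it has a backbone.
By R27 (it meets criterion L, it has feathers): it is tagged P1.
By R4 (it lays eggs): it is a reptile.
By R7 (it is classified as K, it has feathers, it satisfies condition N): it is aquatic.
By R8 (it is tagged P1, it satisfies condition N): it is classified as E.
By R9 (it has a backbone, it satisfies condition G): it meets criterion Y.
By R11 (it is aquatic): it satisfies condition A.
By R19 (it is classified as E, it is a predator): it satisfies condition F.
By R28 (it satisfies condition A): it is classified as U1.
By R30 (it is classified as U1): it is in category X.
By R31 (it is a reptile, it is migratory): it can fly.
By R15 (it is in category X, it is tagged C): it is a bird.
By R26 (it satisfies condition F, it can fly): it is tagged U.
By R29 (it is a bird): it is classified as H1.
By R14 (it is tagged U, it is tagged Q1): it is venomous.
By R24 (it is classified as H1, it meets criterion Y, it is venomous): it is warm-blooded.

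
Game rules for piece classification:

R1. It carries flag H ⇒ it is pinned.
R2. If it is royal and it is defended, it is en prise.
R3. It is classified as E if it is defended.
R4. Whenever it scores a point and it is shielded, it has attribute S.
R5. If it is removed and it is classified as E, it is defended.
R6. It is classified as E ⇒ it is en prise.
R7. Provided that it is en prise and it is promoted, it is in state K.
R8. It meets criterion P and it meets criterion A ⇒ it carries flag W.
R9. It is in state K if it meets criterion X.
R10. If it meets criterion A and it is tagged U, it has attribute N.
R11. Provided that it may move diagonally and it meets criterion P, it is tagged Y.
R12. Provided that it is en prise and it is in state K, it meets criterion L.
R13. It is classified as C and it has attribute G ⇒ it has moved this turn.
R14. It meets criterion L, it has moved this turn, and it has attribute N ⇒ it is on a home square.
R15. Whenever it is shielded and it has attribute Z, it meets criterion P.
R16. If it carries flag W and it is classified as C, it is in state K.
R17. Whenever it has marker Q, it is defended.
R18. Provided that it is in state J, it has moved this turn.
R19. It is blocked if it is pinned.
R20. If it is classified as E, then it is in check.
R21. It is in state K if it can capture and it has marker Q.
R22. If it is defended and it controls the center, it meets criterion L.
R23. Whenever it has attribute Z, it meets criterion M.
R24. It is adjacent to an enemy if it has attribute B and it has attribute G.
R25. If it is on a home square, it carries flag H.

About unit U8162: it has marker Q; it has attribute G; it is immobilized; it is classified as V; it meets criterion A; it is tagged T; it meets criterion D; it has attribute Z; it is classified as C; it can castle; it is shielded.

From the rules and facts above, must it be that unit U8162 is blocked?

Forward chaining from the given facts derives: has moved this turn, meets criterion P, is defended, meets criterion M, is classified as E, is en prise, carries flag W, is in state K, is in check, meets criterion L.
The only rule concluding "it is blocked" is R19, which needs "it is pinned"; that is never established.

No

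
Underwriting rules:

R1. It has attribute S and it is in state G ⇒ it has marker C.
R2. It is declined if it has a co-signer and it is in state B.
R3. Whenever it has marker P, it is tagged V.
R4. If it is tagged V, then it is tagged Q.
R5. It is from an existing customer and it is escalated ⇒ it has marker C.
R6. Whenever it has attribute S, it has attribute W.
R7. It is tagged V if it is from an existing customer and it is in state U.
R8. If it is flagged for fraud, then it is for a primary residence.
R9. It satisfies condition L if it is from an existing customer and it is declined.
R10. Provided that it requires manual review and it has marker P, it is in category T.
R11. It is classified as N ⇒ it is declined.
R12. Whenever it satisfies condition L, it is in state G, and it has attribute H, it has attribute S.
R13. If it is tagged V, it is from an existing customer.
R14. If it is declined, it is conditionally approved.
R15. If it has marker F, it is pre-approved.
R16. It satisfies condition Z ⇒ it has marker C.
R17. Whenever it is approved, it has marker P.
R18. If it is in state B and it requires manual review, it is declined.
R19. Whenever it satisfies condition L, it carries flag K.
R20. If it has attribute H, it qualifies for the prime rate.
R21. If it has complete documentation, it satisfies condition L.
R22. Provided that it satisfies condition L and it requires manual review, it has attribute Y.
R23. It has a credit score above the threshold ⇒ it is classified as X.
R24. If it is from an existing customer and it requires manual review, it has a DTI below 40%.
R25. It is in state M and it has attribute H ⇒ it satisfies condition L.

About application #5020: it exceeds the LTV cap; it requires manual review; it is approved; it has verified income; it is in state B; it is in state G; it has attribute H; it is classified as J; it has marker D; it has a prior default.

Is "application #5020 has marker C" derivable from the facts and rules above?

Yes

By R17 (it is approved): it has marker P.
By R18 (it is in state B, it requires manual review): it is declined.
By R3 (it has marker P): it is tagged V.
By R13 (it is tagged V): it is from an existing customer.
By R9 (it is from an existing customer, it is declined): it satisfies condition L.
By R12 (it satisfies condition L, it is in state G, it has attribute H): it has attribute S.
By R1 (it has attribute S, it is in state G): it has marker C.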